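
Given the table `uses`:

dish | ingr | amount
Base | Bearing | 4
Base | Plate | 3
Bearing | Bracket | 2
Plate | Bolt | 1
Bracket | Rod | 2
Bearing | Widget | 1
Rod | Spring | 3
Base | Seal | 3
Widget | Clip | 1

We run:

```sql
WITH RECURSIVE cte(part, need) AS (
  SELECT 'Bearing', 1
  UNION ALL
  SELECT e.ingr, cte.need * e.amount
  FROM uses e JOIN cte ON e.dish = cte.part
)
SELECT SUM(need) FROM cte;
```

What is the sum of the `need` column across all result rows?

21

Base: (Bearing, need=1).
Iteration 1: components of {Bearing} -> Bracket = 1*2 = 2, Widget = 1*1 = 1.
Iteration 2: components of {Bracket,Widget} -> Clip = 1*1 = 1, Rod = 2*2 = 4.
Iteration 3: components of {Clip,Rod} -> Spring = 4*3 = 12.
Iteration 4: no further components; recursion stops.
SUM(need) = 1 + 2 + 1 + 4 + 1 + 12 = 21.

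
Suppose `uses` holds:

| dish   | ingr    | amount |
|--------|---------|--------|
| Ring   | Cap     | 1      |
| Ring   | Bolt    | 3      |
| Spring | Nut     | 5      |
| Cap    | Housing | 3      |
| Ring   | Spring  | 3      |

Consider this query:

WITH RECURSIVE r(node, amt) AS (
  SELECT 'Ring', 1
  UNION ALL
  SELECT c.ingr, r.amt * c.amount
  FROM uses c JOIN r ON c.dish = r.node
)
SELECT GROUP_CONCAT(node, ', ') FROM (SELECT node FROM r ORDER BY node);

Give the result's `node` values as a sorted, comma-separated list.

Base: (Ring, amt=1).
Iteration 1: components of {Ring} -> Bolt = 1*3 = 3, Cap = 1*1 = 1, Spring = 1*3 = 3.
Iteration 2: components of {Bolt,Cap,Spring} -> Housing = 1*3 = 3, Nut = 3*5 = 15.
Iteration 3: no further components; recursion stops.

Bolt, Cap, Housing, Nut, Ring, Spring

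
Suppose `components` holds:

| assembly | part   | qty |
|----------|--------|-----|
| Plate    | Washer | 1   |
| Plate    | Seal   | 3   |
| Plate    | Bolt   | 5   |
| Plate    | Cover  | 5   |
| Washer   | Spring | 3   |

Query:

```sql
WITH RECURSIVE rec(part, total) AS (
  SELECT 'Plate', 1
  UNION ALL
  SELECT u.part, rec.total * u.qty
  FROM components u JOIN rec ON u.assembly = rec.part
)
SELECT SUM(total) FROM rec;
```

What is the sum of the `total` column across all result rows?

Base: (Plate, total=1).
Iteration 1: components of {Plate} -> Bolt = 1*5 = 5, Cover = 1*5 = 5, Seal = 1*3 = 3, Washer = 1*1 = 1.
Iteration 2: components of {Bolt,Cover,Seal,Washer} -> Spring = 1*3 = 3.
Iteration 3: no further components; recursion stops.
SUM(total) = 1 + 5 + 1 + 3 + 5 + 3 = 18.

18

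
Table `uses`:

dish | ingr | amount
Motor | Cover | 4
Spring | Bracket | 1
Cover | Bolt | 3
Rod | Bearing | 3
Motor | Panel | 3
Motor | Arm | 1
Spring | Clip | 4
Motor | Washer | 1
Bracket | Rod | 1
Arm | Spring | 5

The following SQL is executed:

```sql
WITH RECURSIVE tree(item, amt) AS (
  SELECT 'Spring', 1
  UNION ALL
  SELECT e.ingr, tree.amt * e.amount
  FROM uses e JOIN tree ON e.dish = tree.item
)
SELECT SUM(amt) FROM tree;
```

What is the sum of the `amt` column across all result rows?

10

Base: (Spring, amt=1).
Iteration 1: components of {Spring} -> Bracket = 1*1 = 1, Clip = 1*4 = 4.
Iteration 2: components of {Bracket,Clip} -> Rod = 1*1 = 1.
Iteration 3: components of {Rod} -> Bearing = 1*3 = 3.
Iteration 4: no further components; recursion stops.
SUM(amt) = 1 + 1 + 4 + 1 + 3 = 10.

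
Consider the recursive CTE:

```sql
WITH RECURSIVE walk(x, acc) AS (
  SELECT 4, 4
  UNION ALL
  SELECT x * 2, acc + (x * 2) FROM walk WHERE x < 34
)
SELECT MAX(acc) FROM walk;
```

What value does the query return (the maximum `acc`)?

124

Base: x=4, acc=4.
Iteration 1: 4 < 34 holds -> x = 4 * 2 = 8, acc = 4 + 8 = 12.
Iteration 2: 8 < 34 holds -> x = 8 * 2 = 16, acc = 12 + 16 = 28.
Iteration 3: 16 < 34 holds -> x = 16 * 2 = 32, acc = 28 + 32 = 60.
Iteration 4: 32 < 34 holds -> x = 32 * 2 = 64, acc = 60 + 64 = 124.
Iteration 5: 64 < 34 fails; recursion stops.
acc values: 4, 12, 28, 60, 124; the maximum is 124.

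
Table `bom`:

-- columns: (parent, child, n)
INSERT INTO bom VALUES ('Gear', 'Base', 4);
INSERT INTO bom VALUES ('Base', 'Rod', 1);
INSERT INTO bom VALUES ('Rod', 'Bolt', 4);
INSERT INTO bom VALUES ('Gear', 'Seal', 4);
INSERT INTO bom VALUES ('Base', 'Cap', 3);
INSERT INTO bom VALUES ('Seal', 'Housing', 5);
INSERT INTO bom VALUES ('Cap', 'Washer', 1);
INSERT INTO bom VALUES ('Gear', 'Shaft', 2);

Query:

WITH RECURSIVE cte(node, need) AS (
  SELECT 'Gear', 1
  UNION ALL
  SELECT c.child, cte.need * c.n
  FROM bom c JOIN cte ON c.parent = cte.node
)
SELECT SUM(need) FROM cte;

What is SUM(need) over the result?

Base: (Gear, need=1).
Iteration 1: components of {Gear} -> Base = 1*4 = 4, Seal = 1*4 = 4, Shaft = 1*2 = 2.
Iteration 2: components of {Base,Seal,Shaft} -> Cap = 4*3 = 12, Housing = 4*5 = 20, Rod = 4*1 = 4.
Iteration 3: components of {Cap,Housing,Rod} -> Bolt = 4*4 = 16, Washer = 12*1 = 12.
Iteration 4: no further components; recursion stops.
SUM(need) = 1 + 4 + 4 + 2 + 4 + 12 + 20 + 16 + 12 = 75.

75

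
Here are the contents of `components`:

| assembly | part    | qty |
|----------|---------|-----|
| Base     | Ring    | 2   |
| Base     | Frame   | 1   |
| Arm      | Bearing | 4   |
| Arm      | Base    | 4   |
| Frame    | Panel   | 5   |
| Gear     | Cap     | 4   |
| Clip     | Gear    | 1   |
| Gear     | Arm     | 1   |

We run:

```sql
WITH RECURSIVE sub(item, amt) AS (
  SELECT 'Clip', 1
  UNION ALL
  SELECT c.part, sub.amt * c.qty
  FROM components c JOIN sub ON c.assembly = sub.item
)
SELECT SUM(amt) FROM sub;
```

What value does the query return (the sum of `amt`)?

47

Base: (Clip, amt=1).
Iteration 1: components of {Clip} -> Gear = 1*1 = 1.
Iteration 2: components of {Gear} -> Arm = 1*1 = 1, Cap = 1*4 = 4.
Iteration 3: components of {Arm,Cap} -> Base = 1*4 = 4, Bearing = 1*4 = 4.
Iteration 4: components of {Base,Bearing} -> Frame = 4*1 = 4, Ring = 4*2 = 8.
Iteration 5: components of {Frame,Ring} -> Panel = 4*5 = 20.
Iteration 6: no further components; recursion stops.
SUM(amt) = 1 + 1 + 4 + 1 + 4 + 4 + 4 + 8 + 20 = 47.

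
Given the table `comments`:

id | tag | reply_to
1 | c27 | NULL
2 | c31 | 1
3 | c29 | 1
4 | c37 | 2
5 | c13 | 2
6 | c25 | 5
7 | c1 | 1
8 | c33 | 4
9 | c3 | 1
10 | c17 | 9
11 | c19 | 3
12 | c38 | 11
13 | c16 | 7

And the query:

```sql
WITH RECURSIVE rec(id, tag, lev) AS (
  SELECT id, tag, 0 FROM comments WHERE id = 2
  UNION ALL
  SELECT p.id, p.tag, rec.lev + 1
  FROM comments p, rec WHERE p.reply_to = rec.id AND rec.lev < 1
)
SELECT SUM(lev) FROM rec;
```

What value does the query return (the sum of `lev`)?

Base: id=2 (c31) at lev 0.
Iteration 1: rows with reply_to in {2} -> c37 (id 4, lev 1), c13 (id 5, lev 1).
Iteration 2: lev < 1 fails for all current rows; recursion stops.
SUM(lev) = 0 + 1 + 1 = 2.

2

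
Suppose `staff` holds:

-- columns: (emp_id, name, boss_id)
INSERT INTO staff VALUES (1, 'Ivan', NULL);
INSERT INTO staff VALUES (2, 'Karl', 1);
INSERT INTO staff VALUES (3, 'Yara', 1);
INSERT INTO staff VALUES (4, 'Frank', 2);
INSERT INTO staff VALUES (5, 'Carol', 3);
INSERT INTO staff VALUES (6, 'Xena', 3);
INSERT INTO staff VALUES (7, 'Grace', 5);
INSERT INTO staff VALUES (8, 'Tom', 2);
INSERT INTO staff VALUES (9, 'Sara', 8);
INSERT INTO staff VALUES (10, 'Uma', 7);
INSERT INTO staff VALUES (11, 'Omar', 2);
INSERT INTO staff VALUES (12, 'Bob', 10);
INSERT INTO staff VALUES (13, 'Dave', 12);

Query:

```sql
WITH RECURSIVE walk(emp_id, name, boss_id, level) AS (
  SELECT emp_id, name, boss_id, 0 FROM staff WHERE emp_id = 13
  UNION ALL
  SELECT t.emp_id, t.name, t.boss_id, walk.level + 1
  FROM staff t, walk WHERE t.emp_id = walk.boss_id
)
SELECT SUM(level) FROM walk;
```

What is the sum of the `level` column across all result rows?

21

Base: emp_id=13 (Dave), boss_id=12, level 0.
Iteration 1: join on emp_id=12 -> Bob (id 12, boss_id=10, level 1).
Iteration 2: join on emp_id=10 -> Uma (id 10, boss_id=7, level 2).
Iteration 3: join on emp_id=7 -> Grace (id 7, boss_id=5, level 3).
Iteration 4: join on emp_id=5 -> Carol (id 5, boss_id=3, level 4).
Iteration 5: join on emp_id=3 -> Yara (id 3, boss_id=1, level 5).
Iteration 6: join on emp_id=1 -> Ivan (id 1, boss_id=NULL, level 6).
Iteration 7: boss_id is NULL; no match; recursion stops.
SUM(level) = 0 + 1 + 2 + 3 + 4 + 5 + 6 = 21.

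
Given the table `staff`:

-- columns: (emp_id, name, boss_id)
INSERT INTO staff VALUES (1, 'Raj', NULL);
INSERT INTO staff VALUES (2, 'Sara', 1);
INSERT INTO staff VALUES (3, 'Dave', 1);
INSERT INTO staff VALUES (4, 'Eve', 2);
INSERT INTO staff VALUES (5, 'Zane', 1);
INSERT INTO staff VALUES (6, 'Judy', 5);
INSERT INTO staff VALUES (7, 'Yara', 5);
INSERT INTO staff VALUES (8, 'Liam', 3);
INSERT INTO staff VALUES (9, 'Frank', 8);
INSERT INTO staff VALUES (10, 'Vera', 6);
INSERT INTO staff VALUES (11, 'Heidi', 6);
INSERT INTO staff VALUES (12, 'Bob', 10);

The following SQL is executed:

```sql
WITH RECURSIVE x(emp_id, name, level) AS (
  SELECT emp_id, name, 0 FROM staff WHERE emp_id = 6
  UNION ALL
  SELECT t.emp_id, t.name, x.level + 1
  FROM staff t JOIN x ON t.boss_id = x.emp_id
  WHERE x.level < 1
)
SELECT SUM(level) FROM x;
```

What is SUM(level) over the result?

2

Base: emp_id=6 (Judy) at level 0.
Iteration 1: rows with boss_id in {6} -> Vera (id 10, level 1), Heidi (id 11, level 1).
Iteration 2: level < 1 fails for all current rows; recursion stops.
SUM(level) = 0 + 1 + 1 = 2.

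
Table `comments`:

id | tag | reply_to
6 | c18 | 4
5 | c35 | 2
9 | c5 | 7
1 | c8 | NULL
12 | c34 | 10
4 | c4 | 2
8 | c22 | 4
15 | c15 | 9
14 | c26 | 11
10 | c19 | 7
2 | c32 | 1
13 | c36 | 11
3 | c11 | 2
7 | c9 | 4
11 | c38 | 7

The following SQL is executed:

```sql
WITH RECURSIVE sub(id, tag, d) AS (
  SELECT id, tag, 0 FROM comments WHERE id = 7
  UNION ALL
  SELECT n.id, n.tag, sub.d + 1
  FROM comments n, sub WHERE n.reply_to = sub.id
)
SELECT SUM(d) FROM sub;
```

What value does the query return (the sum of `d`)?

11

Base: id=7 (c9) at d 0.
Iteration 1: rows with reply_to in {7} -> c5 (id 9, d 1), c19 (id 10, d 1), c38 (id 11, d 1).
Iteration 2: rows with reply_to in {9,10,11} -> c34 (id 12, d 2), c36 (id 13, d 2), c26 (id 14, d 2), c15 (id 15, d 2).
Iteration 3: no rows with reply_to in {12,13,14,15}; recursion stops.
SUM(d) = 0 + 1 + 1 + 1 + 2 + 2 + 2 + 2 = 11.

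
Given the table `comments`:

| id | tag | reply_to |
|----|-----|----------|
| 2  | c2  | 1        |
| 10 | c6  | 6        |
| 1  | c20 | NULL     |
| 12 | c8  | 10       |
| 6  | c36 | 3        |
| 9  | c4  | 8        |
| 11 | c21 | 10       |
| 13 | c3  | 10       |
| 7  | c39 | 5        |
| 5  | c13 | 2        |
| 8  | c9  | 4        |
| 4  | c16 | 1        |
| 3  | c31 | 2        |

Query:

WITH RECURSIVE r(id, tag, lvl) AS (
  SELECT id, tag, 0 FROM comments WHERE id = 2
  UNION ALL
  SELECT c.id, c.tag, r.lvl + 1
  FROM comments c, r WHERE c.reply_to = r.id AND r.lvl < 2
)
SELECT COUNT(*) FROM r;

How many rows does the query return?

Base: id=2 (c2) at lvl 0.
Iteration 1: rows with reply_to in {2} -> c31 (id 3, lvl 1), c13 (id 5, lvl 1).
Iteration 2: rows with reply_to in {3,5} -> c36 (id 6, lvl 2), c39 (id 7, lvl 2).
Iteration 3: lvl < 2 fails for all current rows; recursion stops.
Total rows emitted: 5.

5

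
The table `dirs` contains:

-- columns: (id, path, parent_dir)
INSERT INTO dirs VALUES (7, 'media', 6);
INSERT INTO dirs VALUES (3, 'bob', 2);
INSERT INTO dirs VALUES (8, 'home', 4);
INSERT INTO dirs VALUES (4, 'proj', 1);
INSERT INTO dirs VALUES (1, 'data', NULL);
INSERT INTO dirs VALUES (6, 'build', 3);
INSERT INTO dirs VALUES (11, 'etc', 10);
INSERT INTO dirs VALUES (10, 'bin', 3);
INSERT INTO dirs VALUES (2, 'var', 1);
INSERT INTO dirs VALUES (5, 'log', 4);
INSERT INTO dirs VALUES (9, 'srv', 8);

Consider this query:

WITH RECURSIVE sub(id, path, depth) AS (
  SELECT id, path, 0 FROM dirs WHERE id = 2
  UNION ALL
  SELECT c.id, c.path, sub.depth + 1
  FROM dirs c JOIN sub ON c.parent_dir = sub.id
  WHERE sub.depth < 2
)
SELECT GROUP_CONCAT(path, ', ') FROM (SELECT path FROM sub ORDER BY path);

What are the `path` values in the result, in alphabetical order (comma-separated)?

bin, bob, build, var

Base: id=2 (var) at depth 0.
Iteration 1: rows with parent_dir in {2} -> bob (id 3, depth 1).
Iteration 2: rows with parent_dir in {3} -> build (id 6, depth 2), bin (id 10, depth 2).
Iteration 3: depth < 2 fails for all current rows; recursion stops.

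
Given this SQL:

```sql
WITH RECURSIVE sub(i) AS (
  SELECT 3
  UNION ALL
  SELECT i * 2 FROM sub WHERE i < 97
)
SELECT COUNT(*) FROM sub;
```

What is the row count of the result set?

Base: i=3.
Iteration 1: 3 < 97 holds -> i = 3 * 2 = 6.
Iteration 2: 6 < 97 holds -> i = 6 * 2 = 12.
Iteration 3: 12 < 97 holds -> i = 12 * 2 = 24.
Iteration 4: 24 < 97 holds -> i = 24 * 2 = 48.
Iteration 5: 48 < 97 holds -> i = 48 * 2 = 96.
Iteration 6: 96 < 97 holds -> i = 96 * 2 = 192.
Iteration 7: 192 < 97 fails; recursion stops.
Total rows emitted: 7.

7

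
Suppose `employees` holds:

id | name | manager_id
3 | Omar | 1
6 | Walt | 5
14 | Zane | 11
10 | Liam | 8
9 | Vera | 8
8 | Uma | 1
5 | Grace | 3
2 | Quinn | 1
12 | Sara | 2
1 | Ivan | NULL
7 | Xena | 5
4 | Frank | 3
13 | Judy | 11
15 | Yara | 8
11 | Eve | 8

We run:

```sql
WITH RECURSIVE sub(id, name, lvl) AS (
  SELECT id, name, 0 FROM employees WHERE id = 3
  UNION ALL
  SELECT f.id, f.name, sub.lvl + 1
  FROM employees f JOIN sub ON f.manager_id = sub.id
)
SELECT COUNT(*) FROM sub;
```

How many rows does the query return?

Base: id=3 (Omar) at lvl 0.
Iteration 1: rows with manager_id in {3} -> Frank (id 4, lvl 1), Grace (id 5, lvl 1).
Iteration 2: rows with manager_id in {4,5} -> Walt (id 6, lvl 2), Xena (id 7, lvl 2).
Iteration 3: no rows with manager_id in {6,7}; recursion stops.
Total rows emitted: 5.

5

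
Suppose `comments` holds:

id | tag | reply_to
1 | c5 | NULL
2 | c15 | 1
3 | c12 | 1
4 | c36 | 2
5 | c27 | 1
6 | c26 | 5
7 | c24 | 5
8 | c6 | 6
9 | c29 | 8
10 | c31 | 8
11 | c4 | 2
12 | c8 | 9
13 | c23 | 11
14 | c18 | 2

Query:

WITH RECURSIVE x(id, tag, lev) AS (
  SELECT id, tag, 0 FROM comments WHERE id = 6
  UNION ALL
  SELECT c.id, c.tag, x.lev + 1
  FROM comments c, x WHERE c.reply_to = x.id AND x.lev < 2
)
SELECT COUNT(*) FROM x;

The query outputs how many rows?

4

Base: id=6 (c26) at lev 0.
Iteration 1: rows with reply_to in {6} -> c6 (id 8, lev 1).
Iteration 2: rows with reply_to in {8} -> c29 (id 9, lev 2), c31 (id 10, lev 2).
Iteration 3: lev < 2 fails for all current rows; recursion stops.
Total rows emitted: 4.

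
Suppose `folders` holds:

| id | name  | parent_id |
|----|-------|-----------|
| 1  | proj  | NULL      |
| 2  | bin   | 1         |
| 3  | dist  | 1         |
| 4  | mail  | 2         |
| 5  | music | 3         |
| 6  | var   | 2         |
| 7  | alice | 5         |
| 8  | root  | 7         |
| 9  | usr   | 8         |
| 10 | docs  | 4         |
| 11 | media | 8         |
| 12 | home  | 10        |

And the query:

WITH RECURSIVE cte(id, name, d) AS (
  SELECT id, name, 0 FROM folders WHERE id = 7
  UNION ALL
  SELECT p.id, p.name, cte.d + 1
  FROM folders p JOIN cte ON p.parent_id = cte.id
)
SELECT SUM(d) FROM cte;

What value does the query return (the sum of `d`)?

5

Base: id=7 (alice) at d 0.
Iteration 1: rows with parent_id in {7} -> root (id 8, d 1).
Iteration 2: rows with parent_id in {8} -> usr (id 9, d 2), media (id 11, d 2).
Iteration 3: no rows with parent_id in {9,11}; recursion stops.
SUM(d) = 0 + 1 + 2 + 2 = 5.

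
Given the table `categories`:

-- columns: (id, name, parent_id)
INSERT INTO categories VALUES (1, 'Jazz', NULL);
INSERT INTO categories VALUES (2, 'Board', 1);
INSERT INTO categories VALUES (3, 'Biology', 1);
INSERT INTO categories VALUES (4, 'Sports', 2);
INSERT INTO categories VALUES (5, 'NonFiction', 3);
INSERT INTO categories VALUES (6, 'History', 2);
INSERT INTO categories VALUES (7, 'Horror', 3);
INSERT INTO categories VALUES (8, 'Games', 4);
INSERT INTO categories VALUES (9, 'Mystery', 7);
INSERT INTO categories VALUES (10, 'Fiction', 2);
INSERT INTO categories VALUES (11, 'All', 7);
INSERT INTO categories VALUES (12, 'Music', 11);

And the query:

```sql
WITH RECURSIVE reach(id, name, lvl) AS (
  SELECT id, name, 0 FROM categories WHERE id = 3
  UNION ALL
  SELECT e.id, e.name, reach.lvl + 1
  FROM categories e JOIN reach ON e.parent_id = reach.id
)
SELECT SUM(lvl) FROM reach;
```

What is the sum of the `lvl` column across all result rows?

Base: id=3 (Biology) at lvl 0.
Iteration 1: rows with parent_id in {3} -> NonFiction (id 5, lvl 1), Horror (id 7, lvl 1).
Iteration 2: rows with parent_id in {5,7} -> Mystery (id 9, lvl 2), All (id 11, lvl 2).
Iteration 3: rows with parent_id in {9,11} -> Music (id 12, lvl 3).
Iteration 4: no rows with parent_id in {12}; recursion stops.
SUM(lvl) = 0 + 1 + 1 + 2 + 2 + 3 = 9.

9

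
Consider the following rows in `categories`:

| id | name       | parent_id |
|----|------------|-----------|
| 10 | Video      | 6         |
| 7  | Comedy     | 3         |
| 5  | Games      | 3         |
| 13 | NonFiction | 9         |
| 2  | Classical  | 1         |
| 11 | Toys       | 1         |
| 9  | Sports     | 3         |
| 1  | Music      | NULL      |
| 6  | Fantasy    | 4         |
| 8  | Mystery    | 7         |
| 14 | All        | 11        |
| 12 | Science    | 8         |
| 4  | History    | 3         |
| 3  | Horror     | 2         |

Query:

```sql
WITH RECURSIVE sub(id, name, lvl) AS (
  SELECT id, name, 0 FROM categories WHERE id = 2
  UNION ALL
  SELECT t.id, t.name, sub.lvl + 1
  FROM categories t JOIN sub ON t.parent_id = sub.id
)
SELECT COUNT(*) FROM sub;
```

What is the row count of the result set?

11

Base: id=2 (Classical) at lvl 0.
Iteration 1: rows with parent_id in {2} -> Horror (id 3, lvl 1).
Iteration 2: rows with parent_id in {3} -> History (id 4, lvl 2), Games (id 5, lvl 2), Comedy (id 7, lvl 2), Sports (id 9, lvl 2).
Iteration 3: rows with parent_id in {4,5,7,9} -> Fantasy (id 6, lvl 3), Mystery (id 8, lvl 3), NonFiction (id 13, lvl 3).
Iteration 4: rows with parent_id in {6,8,13} -> Video (id 10, lvl 4), Science (id 12, lvl 4).
Iteration 5: no rows with parent_id in {10,12}; recursion stops.
Total rows emitted: 11.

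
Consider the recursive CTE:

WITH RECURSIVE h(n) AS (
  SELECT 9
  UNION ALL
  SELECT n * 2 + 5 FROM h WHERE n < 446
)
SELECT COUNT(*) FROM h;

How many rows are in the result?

7

Base: n=9.
Iteration 1: 9 < 446 holds -> n = 9 * 2 + 5 = 23.
Iteration 2: 23 < 446 holds -> n = 23 * 2 + 5 = 51.
Iteration 3: 51 < 446 holds -> n = 51 * 2 + 5 = 107.
Iteration 4: 107 < 446 holds -> n = 107 * 2 + 5 = 219.
Iteration 5: 219 < 446 holds -> n = 219 * 2 + 5 = 443.
Iteration 6: 443 < 446 holds -> n = 443 * 2 + 5 = 891.
Iteration 7: 891 < 446 fails; recursion stops.
Total rows emitted: 7.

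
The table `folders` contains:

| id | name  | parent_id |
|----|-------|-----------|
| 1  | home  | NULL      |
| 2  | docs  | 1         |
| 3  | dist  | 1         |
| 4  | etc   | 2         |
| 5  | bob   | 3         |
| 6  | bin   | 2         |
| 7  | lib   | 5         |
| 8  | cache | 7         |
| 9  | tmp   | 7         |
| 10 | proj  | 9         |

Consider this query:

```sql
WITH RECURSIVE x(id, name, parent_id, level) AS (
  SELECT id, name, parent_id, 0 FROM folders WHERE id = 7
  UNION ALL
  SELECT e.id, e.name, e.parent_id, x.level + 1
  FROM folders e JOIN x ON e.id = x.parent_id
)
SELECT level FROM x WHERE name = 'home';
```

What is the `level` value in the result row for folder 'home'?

Base: id=7 (lib), parent_id=5, level 0.
Iteration 1: join on id=5 -> bob (id 5, parent_id=3, level 1).
Iteration 2: join on id=3 -> dist (id 3, parent_id=1, level 2).
Iteration 3: join on id=1 -> home (id 1, parent_id=NULL, level 3).
Iteration 4: parent_id is NULL; no match; recursion stops.

3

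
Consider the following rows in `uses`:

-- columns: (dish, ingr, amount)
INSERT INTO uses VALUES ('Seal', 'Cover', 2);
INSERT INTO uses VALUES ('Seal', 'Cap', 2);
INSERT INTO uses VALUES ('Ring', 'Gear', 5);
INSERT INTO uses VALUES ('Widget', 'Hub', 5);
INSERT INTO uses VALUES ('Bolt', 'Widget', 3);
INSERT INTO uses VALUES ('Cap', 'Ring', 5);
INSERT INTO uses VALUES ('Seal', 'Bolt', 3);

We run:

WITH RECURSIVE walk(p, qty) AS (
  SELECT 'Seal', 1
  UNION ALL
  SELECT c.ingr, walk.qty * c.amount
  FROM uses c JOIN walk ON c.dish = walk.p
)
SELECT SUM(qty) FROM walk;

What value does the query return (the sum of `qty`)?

122

Base: (Seal, qty=1).
Iteration 1: components of {Seal} -> Bolt = 1*3 = 3, Cap = 1*2 = 2, Cover = 1*2 = 2.
Iteration 2: components of {Bolt,Cap,Cover} -> Ring = 2*5 = 10, Widget = 3*3 = 9.
Iteration 3: components of {Ring,Widget} -> Gear = 10*5 = 50, Hub = 9*5 = 45.
Iteration 4: no further components; recursion stops.
SUM(qty) = 1 + 2 + 3 + 2 + 10 + 9 + 50 + 45 = 122.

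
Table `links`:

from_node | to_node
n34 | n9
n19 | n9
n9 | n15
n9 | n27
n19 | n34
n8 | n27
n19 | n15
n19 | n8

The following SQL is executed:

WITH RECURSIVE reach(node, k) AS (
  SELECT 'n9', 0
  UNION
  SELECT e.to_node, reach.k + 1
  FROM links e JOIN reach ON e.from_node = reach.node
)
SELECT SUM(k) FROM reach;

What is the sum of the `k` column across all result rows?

Base: (n9, k=0).
Iteration 1: edges from {n9} -> (n15, k=1), (n27, k=1).
Iteration 2: no outgoing edges from {n15,n27}; recursion stops.
SUM(k) = 0 + 1 + 1 = 2.

2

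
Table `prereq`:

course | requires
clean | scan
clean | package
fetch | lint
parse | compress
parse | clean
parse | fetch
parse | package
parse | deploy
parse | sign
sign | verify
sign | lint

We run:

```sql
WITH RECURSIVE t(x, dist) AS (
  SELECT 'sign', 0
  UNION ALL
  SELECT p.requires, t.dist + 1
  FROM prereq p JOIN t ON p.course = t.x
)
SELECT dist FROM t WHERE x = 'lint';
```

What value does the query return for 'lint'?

1

Base: (sign, dist=0).
Iteration 1: edges from {sign} -> (lint, dist=1), (verify, dist=1).
Iteration 2: no outgoing edges from {lint,verify}; recursion stops.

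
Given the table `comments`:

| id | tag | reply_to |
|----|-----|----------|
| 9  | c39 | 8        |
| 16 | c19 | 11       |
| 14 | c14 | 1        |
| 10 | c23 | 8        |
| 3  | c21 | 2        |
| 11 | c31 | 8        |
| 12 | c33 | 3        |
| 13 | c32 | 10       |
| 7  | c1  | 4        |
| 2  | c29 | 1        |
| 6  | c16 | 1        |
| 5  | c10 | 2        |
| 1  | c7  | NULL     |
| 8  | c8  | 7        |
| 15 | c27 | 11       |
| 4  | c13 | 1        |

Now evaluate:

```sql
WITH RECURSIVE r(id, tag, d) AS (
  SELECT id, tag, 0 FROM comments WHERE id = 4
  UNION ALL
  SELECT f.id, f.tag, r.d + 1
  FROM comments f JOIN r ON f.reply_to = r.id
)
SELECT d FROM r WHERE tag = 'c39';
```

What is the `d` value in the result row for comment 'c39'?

Base: id=4 (c13) at d 0.
Iteration 1: rows with reply_to in {4} -> c1 (id 7, d 1).
Iteration 2: rows with reply_to in {7} -> c8 (id 8, d 2).
Iteration 3: rows with reply_to in {8} -> c39 (id 9, d 3), c23 (id 10, d 3), c31 (id 11, d 3).
Iteration 4: rows with reply_to in {9,10,11} -> c32 (id 13, d 4), c27 (id 15, d 4), c19 (id 16, d 4).
Iteration 5: no rows with reply_to in {13,15,16}; recursion stops.

3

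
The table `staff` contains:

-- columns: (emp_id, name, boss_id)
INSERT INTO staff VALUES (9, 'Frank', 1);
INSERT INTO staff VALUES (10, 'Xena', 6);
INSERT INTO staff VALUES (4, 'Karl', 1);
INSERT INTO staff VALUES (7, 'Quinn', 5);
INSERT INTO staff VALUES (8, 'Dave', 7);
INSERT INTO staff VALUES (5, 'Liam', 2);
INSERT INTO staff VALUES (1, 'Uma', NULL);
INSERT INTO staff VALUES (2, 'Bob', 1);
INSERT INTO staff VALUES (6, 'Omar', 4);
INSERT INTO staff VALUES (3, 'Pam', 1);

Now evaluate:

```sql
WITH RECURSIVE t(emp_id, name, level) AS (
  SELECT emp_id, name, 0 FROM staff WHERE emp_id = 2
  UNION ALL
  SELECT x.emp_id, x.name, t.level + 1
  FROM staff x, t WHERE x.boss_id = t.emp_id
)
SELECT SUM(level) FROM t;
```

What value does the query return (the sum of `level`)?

Base: emp_id=2 (Bob) at level 0.
Iteration 1: rows with boss_id in {2} -> Liam (id 5, level 1).
Iteration 2: rows with boss_id in {5} -> Quinn (id 7, level 2).
Iteration 3: rows with boss_id in {7} -> Dave (id 8, level 3).
Iteration 4: no rows with boss_id in {8}; recursion stops.
SUM(level) = 0 + 1 + 2 + 3 = 6.

6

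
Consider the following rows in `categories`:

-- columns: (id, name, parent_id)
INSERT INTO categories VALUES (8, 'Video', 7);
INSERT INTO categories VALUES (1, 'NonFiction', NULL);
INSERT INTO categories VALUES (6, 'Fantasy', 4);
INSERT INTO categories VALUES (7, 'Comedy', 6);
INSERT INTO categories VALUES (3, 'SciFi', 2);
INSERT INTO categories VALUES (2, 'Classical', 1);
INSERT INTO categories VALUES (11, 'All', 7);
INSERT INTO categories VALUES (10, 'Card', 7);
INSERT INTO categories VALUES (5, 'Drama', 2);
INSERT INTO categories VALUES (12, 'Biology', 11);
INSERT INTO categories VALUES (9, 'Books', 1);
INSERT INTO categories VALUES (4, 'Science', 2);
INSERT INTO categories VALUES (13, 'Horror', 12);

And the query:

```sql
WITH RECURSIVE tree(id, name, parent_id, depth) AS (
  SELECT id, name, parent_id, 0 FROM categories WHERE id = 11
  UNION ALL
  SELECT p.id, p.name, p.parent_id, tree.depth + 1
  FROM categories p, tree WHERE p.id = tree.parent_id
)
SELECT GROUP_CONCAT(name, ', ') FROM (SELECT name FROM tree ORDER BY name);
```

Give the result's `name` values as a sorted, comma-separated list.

All, Classical, Comedy, Fantasy, NonFiction, Science

Base: id=11 (All), parent_id=7, depth 0.
Iteration 1: join on id=7 -> Comedy (id 7, parent_id=6, depth 1).
Iteration 2: join on id=6 -> Fantasy (id 6, parent_id=4, depth 2).
Iteration 3: join on id=4 -> Science (id 4, parent_id=2, depth 3).
Iteration 4: join on id=2 -> Classical (id 2, parent_id=1, depth 4).
Iteration 5: join on id=1 -> NonFiction (id 1, parent_id=NULL, depth 5).
Iteration 6: parent_id is NULL; no match; recursion stops.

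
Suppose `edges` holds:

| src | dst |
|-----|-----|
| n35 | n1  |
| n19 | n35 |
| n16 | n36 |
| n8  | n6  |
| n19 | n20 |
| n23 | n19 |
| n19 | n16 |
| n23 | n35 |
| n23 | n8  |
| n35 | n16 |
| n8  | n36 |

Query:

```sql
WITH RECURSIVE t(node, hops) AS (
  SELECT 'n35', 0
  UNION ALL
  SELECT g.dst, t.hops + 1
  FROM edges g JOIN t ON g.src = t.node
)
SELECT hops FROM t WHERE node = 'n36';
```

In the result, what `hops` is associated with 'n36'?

2

Base: (n35, hops=0).
Iteration 1: edges from {n35} -> (n1, hops=1), (n16, hops=1).
Iteration 2: edges from {n1,n16} -> (n36, hops=2).
Iteration 3: no outgoing edges from {n36}; recursion stops.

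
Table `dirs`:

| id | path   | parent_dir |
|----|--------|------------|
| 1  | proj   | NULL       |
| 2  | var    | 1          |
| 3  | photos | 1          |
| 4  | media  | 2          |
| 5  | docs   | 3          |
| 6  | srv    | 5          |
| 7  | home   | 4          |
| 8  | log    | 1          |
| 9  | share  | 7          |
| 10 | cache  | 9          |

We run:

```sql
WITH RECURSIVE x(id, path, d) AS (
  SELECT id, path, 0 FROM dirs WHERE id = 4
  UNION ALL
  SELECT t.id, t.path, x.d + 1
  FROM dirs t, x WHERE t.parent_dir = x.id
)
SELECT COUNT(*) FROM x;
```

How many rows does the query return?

Base: id=4 (media) at d 0.
Iteration 1: rows with parent_dir in {4} -> home (id 7, d 1).
Iteration 2: rows with parent_dir in {7} -> share (id 9, d 2).
Iteration 3: rows with parent_dir in {9} -> cache (id 10, d 3).
Iteration 4: no rows with parent_dir in {10}; recursion stops.
Total rows emitted: 4.

4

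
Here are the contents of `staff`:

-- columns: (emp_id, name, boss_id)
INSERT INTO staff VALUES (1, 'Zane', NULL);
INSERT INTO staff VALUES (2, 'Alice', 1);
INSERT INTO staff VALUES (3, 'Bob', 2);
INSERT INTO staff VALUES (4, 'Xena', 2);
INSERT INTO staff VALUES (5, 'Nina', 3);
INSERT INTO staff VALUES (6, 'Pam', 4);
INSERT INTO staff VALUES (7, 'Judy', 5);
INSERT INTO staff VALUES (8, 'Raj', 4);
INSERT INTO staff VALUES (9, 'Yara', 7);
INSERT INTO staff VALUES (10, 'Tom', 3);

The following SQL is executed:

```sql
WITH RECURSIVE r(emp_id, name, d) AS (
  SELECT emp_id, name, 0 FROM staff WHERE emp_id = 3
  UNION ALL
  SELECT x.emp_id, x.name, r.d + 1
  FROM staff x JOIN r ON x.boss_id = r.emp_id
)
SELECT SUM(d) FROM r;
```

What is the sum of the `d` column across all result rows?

7

Base: emp_id=3 (Bob) at d 0.
Iteration 1: rows with boss_id in {3} -> Nina (id 5, d 1), Tom (id 10, d 1).
Iteration 2: rows with boss_id in {5,10} -> Judy (id 7, d 2).
Iteration 3: rows with boss_id in {7} -> Yara (id 9, d 3).
Iteration 4: no rows with boss_id in {9}; recursion stops.
SUM(d) = 0 + 1 + 1 + 2 + 3 = 7.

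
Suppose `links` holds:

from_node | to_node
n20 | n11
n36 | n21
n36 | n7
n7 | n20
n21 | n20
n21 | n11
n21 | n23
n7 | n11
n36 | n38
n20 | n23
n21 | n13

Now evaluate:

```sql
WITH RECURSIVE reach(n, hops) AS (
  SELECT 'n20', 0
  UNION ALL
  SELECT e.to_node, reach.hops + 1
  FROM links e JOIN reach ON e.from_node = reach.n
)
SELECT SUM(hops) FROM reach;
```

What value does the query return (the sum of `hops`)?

2

Base: (n20, hops=0).
Iteration 1: edges from {n20} -> (n11, hops=1), (n23, hops=1).
Iteration 2: no outgoing edges from {n11,n23}; recursion stops.
SUM(hops) = 0 + 1 + 1 = 2.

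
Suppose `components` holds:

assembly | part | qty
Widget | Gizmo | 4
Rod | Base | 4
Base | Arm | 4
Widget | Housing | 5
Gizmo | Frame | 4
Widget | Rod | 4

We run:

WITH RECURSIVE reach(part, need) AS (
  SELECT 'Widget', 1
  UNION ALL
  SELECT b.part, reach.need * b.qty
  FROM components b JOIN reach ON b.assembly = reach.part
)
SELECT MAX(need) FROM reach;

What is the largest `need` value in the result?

64

Base: (Widget, need=1).
Iteration 1: components of {Widget} -> Gizmo = 1*4 = 4, Housing = 1*5 = 5, Rod = 1*4 = 4.
Iteration 2: components of {Gizmo,Housing,Rod} -> Base = 4*4 = 16, Frame = 4*4 = 16.
Iteration 3: components of {Base,Frame} -> Arm = 16*4 = 64.
Iteration 4: no further components; recursion stops.
need values: 1, 4, 5, 4, 16, 16, 64; the maximum is 64.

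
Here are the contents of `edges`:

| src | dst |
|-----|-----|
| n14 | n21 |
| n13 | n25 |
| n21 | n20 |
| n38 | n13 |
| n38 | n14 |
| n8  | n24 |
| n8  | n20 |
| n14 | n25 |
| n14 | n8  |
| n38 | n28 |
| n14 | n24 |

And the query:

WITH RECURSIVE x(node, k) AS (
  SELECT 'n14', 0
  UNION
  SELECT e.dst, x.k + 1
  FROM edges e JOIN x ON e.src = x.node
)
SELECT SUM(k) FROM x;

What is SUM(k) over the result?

Base: (n14, k=0).
Iteration 1: edges from {n14} -> (n21, k=1), (n24, k=1), (n25, k=1), (n8, k=1).
Iteration 2: edges from {n21,n24,n25,n8} -> (n20, k=2), (n24, k=2). [UNION drops 1 duplicate row(s)]
Iteration 3: no outgoing edges from {n20,n24}; recursion stops.
SUM(k) = 0 + 1 + 1 + 1 + 1 + 2 + 2 = 8.

8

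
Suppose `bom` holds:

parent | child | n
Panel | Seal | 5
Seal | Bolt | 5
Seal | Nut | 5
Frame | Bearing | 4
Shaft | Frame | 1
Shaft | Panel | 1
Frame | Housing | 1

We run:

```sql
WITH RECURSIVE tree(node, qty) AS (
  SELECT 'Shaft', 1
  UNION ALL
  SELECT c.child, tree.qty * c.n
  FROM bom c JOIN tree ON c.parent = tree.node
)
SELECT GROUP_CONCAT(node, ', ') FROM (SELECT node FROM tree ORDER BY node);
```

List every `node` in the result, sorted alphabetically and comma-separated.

Base: (Shaft, qty=1).
Iteration 1: components of {Shaft} -> Frame = 1*1 = 1, Panel = 1*1 = 1.
Iteration 2: components of {Frame,Panel} -> Bearing = 1*4 = 4, Housing = 1*1 = 1, Seal = 1*5 = 5.
Iteration 3: components of {Bearing,Housing,Seal} -> Bolt = 5*5 = 25, Nut = 5*5 = 25.
Iteration 4: no further components; recursion stops.

Bearing, Bolt, Frame, Housing, Nut, Panel, Seal, Shaft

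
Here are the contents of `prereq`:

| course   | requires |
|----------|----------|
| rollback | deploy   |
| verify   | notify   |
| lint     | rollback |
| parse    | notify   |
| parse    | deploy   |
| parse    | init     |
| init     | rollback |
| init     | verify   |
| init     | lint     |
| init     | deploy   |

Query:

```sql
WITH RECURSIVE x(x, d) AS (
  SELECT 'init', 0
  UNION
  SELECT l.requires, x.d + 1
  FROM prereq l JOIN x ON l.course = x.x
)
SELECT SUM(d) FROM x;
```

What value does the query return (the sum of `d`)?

13

Base: (init, d=0).
Iteration 1: edges from {init} -> (deploy, d=1), (lint, d=1), (rollback, d=1), (verify, d=1).
Iteration 2: edges from {deploy,lint,rollback,verify} -> (deploy, d=2), (notify, d=2), (rollback, d=2).
Iteration 3: edges from {deploy,notify,rollback} -> (deploy, d=3).
Iteration 4: no outgoing edges from {deploy}; recursion stops.
SUM(d) = 0 + 1 + 1 + 1 + 1 + 2 + 2 + 2 + 3 = 13.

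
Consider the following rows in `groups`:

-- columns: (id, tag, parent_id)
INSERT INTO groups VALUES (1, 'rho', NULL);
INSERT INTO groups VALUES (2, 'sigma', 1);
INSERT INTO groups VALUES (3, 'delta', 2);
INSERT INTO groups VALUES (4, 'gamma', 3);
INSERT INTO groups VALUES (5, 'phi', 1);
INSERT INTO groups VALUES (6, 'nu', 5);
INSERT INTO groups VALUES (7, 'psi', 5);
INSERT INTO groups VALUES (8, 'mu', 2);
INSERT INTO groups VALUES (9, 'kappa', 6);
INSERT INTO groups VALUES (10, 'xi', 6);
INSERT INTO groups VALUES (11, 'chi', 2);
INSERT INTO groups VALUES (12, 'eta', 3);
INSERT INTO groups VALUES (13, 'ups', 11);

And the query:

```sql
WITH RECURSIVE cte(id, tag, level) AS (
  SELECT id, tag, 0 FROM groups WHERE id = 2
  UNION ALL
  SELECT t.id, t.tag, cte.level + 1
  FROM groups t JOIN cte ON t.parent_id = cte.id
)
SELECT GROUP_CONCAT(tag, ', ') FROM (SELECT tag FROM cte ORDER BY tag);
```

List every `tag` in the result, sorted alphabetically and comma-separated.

chi, delta, eta, gamma, mu, sigma, ups

Base: id=2 (sigma) at level 0.
Iteration 1: rows with parent_id in {2} -> delta (id 3, level 1), mu (id 8, level 1), chi (id 11, level 1).
Iteration 2: rows with parent_id in {3,8,11} -> gamma (id 4, level 2), eta (id 12, level 2), ups (id 13, level 2).
Iteration 3: no rows with parent_id in {4,12,13}; recursion stops.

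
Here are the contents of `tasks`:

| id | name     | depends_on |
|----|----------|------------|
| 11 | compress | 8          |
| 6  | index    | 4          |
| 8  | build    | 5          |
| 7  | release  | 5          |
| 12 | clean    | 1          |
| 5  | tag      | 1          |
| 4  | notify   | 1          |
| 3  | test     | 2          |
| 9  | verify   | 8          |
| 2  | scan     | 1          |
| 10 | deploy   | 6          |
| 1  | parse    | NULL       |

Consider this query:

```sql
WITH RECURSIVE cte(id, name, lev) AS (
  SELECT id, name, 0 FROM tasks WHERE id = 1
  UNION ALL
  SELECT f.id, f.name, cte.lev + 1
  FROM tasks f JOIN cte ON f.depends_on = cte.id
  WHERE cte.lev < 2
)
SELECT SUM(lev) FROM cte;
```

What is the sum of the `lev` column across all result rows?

12

Base: id=1 (parse) at lev 0.
Iteration 1: rows with depends_on in {1} -> scan (id 2, lev 1), notify (id 4, lev 1), tag (id 5, lev 1), clean (id 12, lev 1).
Iteration 2: rows with depends_on in {2,4,5,12} -> test (id 3, lev 2), index (id 6, lev 2), release (id 7, lev 2), build (id 8, lev 2).
Iteration 3: lev < 2 fails for all current rows; recursion stops.
SUM(lev) = 0 + 1 + 1 + 1 + 1 + 2 + 2 + 2 + 2 = 12.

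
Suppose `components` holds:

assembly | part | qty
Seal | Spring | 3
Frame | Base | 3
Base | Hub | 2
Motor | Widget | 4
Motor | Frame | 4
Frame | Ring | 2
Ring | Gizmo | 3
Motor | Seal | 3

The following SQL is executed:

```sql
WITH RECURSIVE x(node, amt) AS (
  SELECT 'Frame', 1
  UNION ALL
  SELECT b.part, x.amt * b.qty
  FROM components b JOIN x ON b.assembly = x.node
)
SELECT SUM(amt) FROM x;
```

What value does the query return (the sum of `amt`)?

18

Base: (Frame, amt=1).
Iteration 1: components of {Frame} -> Base = 1*3 = 3, Ring = 1*2 = 2.
Iteration 2: components of {Base,Ring} -> Gizmo = 2*3 = 6, Hub = 3*2 = 6.
Iteration 3: no further components; recursion stops.
SUM(amt) = 1 + 3 + 2 + 6 + 6 = 18.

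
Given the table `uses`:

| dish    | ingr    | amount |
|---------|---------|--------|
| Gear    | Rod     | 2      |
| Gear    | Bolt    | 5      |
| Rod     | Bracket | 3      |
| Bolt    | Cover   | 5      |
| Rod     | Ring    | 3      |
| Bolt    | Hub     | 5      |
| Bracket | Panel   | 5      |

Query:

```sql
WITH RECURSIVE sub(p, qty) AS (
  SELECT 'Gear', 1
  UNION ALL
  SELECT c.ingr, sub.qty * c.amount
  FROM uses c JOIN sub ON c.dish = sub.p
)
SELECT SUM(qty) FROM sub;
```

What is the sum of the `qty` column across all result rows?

Base: (Gear, qty=1).
Iteration 1: components of {Gear} -> Bolt = 1*5 = 5, Rod = 1*2 = 2.
Iteration 2: components of {Bolt,Rod} -> Bracket = 2*3 = 6, Cover = 5*5 = 25, Hub = 5*5 = 25, Ring = 2*3 = 6.
Iteration 3: components of {Bracket,Cover,Hub,Ring} -> Panel = 6*5 = 30.
Iteration 4: no further components; recursion stops.
SUM(qty) = 1 + 2 + 5 + 6 + 6 + 25 + 25 + 30 = 100.

100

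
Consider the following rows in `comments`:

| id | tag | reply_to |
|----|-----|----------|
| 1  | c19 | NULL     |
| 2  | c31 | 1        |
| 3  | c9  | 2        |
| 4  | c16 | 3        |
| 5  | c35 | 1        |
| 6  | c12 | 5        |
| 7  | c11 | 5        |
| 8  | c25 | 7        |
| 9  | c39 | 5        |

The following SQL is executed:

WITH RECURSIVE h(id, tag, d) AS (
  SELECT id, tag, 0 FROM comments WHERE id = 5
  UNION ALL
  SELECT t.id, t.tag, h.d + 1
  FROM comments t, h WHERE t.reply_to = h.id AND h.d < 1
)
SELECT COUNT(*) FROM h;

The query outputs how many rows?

Base: id=5 (c35) at d 0.
Iteration 1: rows with reply_to in {5} -> c12 (id 6, d 1), c11 (id 7, d 1), c39 (id 9, d 1).
Iteration 2: d < 1 fails for all current rows; recursion stops.
Total rows emitted: 4.

4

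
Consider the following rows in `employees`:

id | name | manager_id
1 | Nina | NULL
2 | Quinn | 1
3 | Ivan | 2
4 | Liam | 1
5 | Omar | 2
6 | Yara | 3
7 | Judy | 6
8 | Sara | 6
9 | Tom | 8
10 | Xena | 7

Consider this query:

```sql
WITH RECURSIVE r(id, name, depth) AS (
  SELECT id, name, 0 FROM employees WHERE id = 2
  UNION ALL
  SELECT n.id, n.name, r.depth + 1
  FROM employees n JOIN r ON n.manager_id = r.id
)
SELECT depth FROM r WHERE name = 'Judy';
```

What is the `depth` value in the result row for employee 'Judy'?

3

Base: id=2 (Quinn) at depth 0.
Iteration 1: rows with manager_id in {2} -> Ivan (id 3, depth 1), Omar (id 5, depth 1).
Iteration 2: rows with manager_id in {3,5} -> Yara (id 6, depth 2).
Iteration 3: rows with manager_id in {6} -> Judy (id 7, depth 3), Sara (id 8, depth 3).
Iteration 4: rows with manager_id in {7,8} -> Tom (id 9, depth 4), Xena (id 10, depth 4).
Iteration 5: no rows with manager_id in {9,10}; recursion stops.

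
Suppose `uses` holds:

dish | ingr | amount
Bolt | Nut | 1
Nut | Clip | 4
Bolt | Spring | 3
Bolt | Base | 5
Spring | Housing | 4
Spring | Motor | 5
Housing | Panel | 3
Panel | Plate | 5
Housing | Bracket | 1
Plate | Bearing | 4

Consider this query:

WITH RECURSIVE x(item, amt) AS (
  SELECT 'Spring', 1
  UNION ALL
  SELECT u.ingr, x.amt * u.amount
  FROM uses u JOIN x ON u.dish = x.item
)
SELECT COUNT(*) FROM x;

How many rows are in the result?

Base: (Spring, amt=1).
Iteration 1: components of {Spring} -> Housing = 1*4 = 4, Motor = 1*5 = 5.
Iteration 2: components of {Housing,Motor} -> Bracket = 4*1 = 4, Panel = 4*3 = 12.
Iteration 3: components of {Bracket,Panel} -> Plate = 12*5 = 60.
Iteration 4: components of {Plate} -> Bearing = 60*4 = 240.
Iteration 5: no further components; recursion stops.
Total rows emitted: 7.

7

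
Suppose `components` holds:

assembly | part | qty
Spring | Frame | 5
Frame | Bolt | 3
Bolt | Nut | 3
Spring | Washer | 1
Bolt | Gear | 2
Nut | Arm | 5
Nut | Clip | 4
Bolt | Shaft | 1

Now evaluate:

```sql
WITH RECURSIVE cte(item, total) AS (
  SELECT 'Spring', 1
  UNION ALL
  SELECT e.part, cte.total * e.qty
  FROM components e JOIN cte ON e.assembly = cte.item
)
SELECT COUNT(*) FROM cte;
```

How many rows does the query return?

Base: (Spring, total=1).
Iteration 1: components of {Spring} -> Frame = 1*5 = 5, Washer = 1*1 = 1.
Iteration 2: components of {Frame,Washer} -> Bolt = 5*3 = 15.
Iteration 3: components of {Bolt} -> Gear = 15*2 = 30, Nut = 15*3 = 45, Shaft = 15*1 = 15.
Iteration 4: components of {Gear,Nut,Shaft} -> Arm = 45*5 = 225, Clip = 45*4 = 180.
Iteration 5: no further components; recursion stops.
Total rows emitted: 9.

9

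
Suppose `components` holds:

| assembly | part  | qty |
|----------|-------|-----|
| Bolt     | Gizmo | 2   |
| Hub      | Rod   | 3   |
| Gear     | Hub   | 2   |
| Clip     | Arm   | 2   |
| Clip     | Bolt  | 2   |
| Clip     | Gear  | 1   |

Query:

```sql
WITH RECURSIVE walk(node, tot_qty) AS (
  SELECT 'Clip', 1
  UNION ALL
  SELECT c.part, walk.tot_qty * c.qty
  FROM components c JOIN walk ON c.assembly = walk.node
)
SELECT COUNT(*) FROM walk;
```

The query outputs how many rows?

Base: (Clip, tot_qty=1).
Iteration 1: components of {Clip} -> Arm = 1*2 = 2, Bolt = 1*2 = 2, Gear = 1*1 = 1.
Iteration 2: components of {Arm,Bolt,Gear} -> Gizmo = 2*2 = 4, Hub = 1*2 = 2.
Iteration 3: components of {Gizmo,Hub} -> Rod = 2*3 = 6.
Iteration 4: no further components; recursion stops.
Total rows emitted: 7.

7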